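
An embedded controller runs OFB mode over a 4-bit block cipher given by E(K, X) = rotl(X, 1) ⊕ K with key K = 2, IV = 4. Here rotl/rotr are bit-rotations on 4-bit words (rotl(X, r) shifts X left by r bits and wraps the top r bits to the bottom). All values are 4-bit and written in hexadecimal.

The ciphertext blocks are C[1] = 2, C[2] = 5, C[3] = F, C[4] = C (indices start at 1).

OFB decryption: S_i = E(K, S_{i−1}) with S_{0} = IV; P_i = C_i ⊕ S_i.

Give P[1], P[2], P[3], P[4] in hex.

P[1] = 8, P[2] = 2, P[3] = 3, P[4] = 7

P[1]: S = E(K, 4) = A; 2 ⊕ A = 8.
P[2]: S = E(K, A) = 7; 5 ⊕ 7 = 2.
P[3]: S = E(K, 7) = C; F ⊕ C = 3.
P[4]: S = E(K, C) = B; C ⊕ B = 7.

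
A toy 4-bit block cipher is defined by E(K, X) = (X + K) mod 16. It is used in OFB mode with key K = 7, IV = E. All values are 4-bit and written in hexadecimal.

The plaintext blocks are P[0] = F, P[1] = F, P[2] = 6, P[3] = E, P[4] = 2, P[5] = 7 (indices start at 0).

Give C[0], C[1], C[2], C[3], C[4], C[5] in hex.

OFB encryption: S_i = E(K, S_{i−1}) with S_{−1} = IV; C_i = P_i ⊕ S_i.
C[0]: S = E(K, E) = 5; F ⊕ 5 = A.
C[1]: S = E(K, 5) = C; F ⊕ C = 3.
C[2]: S = E(K, C) = 3; 6 ⊕ 3 = 5.
C[3]: S = E(K, 3) = A; E ⊕ A = 4.
C[4]: S = E(K, A) = 1; 2 ⊕ 1 = 3.
C[5]: S = E(K, 1) = 8; 7 ⊕ 8 = F.

C[0] = A, C[1] = 3, C[2] = 5, C[3] = 4, C[4] = 3, C[5] = F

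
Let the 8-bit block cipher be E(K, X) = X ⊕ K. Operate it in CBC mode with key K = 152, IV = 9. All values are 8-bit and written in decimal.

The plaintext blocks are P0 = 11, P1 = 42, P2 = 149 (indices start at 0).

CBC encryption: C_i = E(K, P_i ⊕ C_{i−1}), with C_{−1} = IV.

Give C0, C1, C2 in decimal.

C0 = 154, C1 = 40, C2 = 37

C0: P0 ⊕ 9 = 2; E(K, 2) = 154.
C1: P1 ⊕ 154 = 176; E(K, 176) = 40.
C2: P2 ⊕ 40 = 189; E(K, 189) = 37.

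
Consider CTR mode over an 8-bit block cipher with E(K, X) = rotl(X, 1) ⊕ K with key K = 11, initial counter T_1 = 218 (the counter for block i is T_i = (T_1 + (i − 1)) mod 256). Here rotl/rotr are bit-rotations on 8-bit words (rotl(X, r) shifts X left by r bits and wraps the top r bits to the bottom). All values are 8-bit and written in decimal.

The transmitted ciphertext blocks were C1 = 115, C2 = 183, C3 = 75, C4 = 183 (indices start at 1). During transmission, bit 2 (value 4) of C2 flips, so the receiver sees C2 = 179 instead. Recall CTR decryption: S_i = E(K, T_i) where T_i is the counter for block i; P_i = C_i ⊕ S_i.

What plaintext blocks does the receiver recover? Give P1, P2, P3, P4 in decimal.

Only C2 changed, to 179. In CTR, a change in C_i flips the same bit in P_i only; the keystream is unaffected. Decrypting the received ciphertext:
P1: T = 218, S = E(K, T) = 190; 115 ⊕ 190 = 205.
P2: T = 219, S = E(K, T) = 188; 179 ⊕ 188 = 15.
P3: T = 220, S = E(K, T) = 178; 75 ⊕ 178 = 249.
P4: T = 221, S = E(K, T) = 176; 183 ⊕ 176 = 7.
Blocks that differ from the original plaintext: P2.

P1 = 205, P2 = 15, P3 = 249, P4 = 7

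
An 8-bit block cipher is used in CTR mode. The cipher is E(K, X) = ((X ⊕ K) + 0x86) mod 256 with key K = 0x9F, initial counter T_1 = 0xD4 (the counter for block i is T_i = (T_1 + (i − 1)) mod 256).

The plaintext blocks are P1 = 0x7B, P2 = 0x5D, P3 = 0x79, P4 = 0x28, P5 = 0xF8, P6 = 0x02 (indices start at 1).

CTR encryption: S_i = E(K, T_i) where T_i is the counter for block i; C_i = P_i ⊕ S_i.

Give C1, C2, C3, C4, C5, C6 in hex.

C1: T = 0xD4, S = E(K, T) = 0xD1; 0x7B ⊕ 0xD1 = 0xAA.
C2: T = 0xD5, S = E(K, T) = 0xD0; 0x5D ⊕ 0xD0 = 0x8D.
C3: T = 0xD6, S = E(K, T) = 0xCF; 0x79 ⊕ 0xCF = 0xB6.
C4: T = 0xD7, S = E(K, T) = 0xCE; 0x28 ⊕ 0xCE = 0xE6.
C5: T = 0xD8, S = E(K, T) = 0xCD; 0xF8 ⊕ 0xCD = 0x35.
C6: T = 0xD9, S = E(K, T) = 0xCC; 0x02 ⊕ 0xCC = 0xCE.

C1 = 0xAA, C2 = 0x8D, C3 = 0xB6, C4 = 0xE6, C5 = 0x35, C6 = 0xCE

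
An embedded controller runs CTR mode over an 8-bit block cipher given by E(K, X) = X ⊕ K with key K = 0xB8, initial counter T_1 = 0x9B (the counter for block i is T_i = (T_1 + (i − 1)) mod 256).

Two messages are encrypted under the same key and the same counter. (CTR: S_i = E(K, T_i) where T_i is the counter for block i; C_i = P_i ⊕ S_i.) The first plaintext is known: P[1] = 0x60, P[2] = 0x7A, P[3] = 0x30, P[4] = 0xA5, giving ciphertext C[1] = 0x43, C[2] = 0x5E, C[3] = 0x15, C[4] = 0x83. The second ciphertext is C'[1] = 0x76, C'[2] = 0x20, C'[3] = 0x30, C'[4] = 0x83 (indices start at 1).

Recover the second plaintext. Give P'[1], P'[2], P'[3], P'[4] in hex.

In CTR with a reused counter, both messages share the same keystream S_i, so C_i ⊕ C'_i = P_i ⊕ P'_i and thus P'_i = P_i ⊕ C_i ⊕ C'_i.
P'[1]: 0x60 ⊕ 0x43 ⊕ 0x76 = 0x55.
P'[2]: 0x7A ⊕ 0x5E ⊕ 0x20 = 0x04.
P'[3]: 0x30 ⊕ 0x15 ⊕ 0x30 = 0x15.
P'[4]: 0xA5 ⊕ 0x83 ⊕ 0x83 = 0xA5.

P'[1] = 0x55, P'[2] = 0x04, P'[3] = 0x15, P'[4] = 0xA5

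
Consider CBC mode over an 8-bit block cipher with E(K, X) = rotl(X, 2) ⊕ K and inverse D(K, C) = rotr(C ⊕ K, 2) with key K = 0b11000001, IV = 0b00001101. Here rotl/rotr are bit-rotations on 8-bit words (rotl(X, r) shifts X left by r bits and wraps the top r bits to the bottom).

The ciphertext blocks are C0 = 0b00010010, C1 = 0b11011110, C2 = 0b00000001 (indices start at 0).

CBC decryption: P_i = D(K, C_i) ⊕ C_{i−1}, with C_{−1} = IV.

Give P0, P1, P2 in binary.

P0: D(K, 0b00010010) = 0b11110100; 0b11110100 ⊕ 0b00001101 = 0b11111001.
P1: D(K, 0b11011110) = 0b11000111; 0b11000111 ⊕ 0b00010010 = 0b11010101.
P2: D(K, 0b00000001) = 0b00110000; 0b00110000 ⊕ 0b11011110 = 0b11101110.

P0 = 0b11111001, P1 = 0b11010101, P2 = 0b11101110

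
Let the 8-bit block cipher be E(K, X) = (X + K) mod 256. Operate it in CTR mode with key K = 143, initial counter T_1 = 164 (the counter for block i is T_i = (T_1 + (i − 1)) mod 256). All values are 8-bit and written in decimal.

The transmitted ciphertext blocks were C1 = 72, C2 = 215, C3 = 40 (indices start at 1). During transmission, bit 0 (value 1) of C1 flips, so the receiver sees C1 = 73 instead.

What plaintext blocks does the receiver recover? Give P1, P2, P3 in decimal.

P1 = 122, P2 = 227, P3 = 29

CTR decryption: S_i = E(K, T_i) where T_i is the counter for block i; P_i = C_i ⊕ S_i.
Only C1 changed, to 73. In CTR, a change in C_i flips the same bit in P_i only; the keystream is unaffected. Decrypting the received ciphertext:
P1: T = 164, S = E(K, T) = 51; 73 ⊕ 51 = 122.
P2: T = 165, S = E(K, T) = 52; 215 ⊕ 52 = 227.
P3: T = 166, S = E(K, T) = 53; 40 ⊕ 53 = 29.
Blocks that differ from the original plaintext: P1.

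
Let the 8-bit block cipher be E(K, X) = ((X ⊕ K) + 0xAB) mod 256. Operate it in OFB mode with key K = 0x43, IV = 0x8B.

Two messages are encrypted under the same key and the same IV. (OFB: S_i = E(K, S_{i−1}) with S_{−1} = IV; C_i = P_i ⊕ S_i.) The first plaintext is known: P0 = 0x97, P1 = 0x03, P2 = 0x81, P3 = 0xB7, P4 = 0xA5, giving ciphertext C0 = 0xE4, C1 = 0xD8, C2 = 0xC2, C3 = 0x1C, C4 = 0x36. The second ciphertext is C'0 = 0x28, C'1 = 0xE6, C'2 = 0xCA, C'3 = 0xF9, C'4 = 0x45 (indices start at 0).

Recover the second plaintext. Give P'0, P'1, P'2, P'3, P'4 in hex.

In OFB with a reused IV, both messages share the same keystream S_i, so C_i ⊕ C'_i = P_i ⊕ P'_i and thus P'_i = P_i ⊕ C_i ⊕ C'_i.
P'0: 0x97 ⊕ 0xE4 ⊕ 0x28 = 0x5B.
P'1: 0x03 ⊕ 0xD8 ⊕ 0xE6 = 0x3D.
P'2: 0x81 ⊕ 0xC2 ⊕ 0xCA = 0x89.
P'3: 0xB7 ⊕ 0x1C ⊕ 0xF9 = 0x52.
P'4: 0xA5 ⊕ 0x36 ⊕ 0x45 = 0xD6.

P'0 = 0x5B, P'1 = 0x3D, P'2 = 0x89, P'3 = 0x52, P'4 = 0xD6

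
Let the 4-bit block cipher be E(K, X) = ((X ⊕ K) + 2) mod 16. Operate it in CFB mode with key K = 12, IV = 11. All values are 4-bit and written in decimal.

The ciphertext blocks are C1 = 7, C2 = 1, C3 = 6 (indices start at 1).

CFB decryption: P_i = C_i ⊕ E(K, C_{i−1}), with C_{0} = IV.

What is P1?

P1 = 14

P1: E(K, 11) = 9; 7 ⊕ 9 = 14.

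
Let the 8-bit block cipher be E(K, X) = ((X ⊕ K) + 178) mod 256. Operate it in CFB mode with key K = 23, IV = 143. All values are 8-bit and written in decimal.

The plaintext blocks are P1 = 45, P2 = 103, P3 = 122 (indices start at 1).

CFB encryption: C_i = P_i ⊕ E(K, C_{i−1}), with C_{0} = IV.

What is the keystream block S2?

C1: E(K, 143) = 74; 45 ⊕ 74 = 103.
C2: E(K, 103) = 34; 103 ⊕ 34 = 69.
So S2 = 34.

34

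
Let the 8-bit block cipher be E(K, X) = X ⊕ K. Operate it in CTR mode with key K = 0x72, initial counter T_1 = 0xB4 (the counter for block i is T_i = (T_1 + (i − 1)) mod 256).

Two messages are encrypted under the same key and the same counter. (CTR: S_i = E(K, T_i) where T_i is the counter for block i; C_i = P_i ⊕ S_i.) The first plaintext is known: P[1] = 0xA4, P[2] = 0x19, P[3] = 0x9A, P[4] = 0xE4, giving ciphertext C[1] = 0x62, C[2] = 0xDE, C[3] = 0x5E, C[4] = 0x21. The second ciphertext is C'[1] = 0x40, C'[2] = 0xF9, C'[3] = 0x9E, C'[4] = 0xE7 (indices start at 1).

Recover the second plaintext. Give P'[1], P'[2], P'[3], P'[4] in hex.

P'[1] = 0x86, P'[2] = 0x3E, P'[3] = 0x5A, P'[4] = 0x22

In CTR with a reused counter, both messages share the same keystream S_i, so C_i ⊕ C'_i = P_i ⊕ P'_i and thus P'_i = P_i ⊕ C_i ⊕ C'_i.
P'[1]: 0xA4 ⊕ 0x62 ⊕ 0x40 = 0x86.
P'[2]: 0x19 ⊕ 0xDE ⊕ 0xF9 = 0x3E.
P'[3]: 0x9A ⊕ 0x5E ⊕ 0x9E = 0x5A.
P'[4]: 0xE4 ⊕ 0x21 ⊕ 0xE7 = 0x22.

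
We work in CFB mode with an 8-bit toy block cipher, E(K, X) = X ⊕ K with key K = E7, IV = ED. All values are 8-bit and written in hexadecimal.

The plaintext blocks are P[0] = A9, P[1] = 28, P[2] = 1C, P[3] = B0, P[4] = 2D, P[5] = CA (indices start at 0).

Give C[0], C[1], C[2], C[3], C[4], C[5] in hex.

C[0] = A3, C[1] = 6C, C[2] = 97, C[3] = C0, C[4] = 0A, C[5] = 27

CFB encryption: C_i = P_i ⊕ E(K, C_{i−1}), with C_{−1} = IV.
C[0]: E(K, ED) = 0A; A9 ⊕ 0A = A3.
C[1]: E(K, A3) = 44; 28 ⊕ 44 = 6C.
C[2]: E(K, 6C) = 8B; 1C ⊕ 8B = 97.
C[3]: E(K, 97) = 70; B0 ⊕ 70 = C0.
C[4]: E(K, C0) = 27; 2D ⊕ 27 = 0A.
C[5]: E(K, 0A) = ED; CA ⊕ ED = 27.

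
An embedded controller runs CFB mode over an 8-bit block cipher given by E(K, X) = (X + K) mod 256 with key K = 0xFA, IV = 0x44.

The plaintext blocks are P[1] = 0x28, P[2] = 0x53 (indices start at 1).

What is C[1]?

CFB encryption: C_i = P_i ⊕ E(K, C_{i−1}), with C_{0} = IV.
C[1]: E(K, 0x44) = 0x3E; 0x28 ⊕ 0x3E = 0x16.

C[1] = 0x16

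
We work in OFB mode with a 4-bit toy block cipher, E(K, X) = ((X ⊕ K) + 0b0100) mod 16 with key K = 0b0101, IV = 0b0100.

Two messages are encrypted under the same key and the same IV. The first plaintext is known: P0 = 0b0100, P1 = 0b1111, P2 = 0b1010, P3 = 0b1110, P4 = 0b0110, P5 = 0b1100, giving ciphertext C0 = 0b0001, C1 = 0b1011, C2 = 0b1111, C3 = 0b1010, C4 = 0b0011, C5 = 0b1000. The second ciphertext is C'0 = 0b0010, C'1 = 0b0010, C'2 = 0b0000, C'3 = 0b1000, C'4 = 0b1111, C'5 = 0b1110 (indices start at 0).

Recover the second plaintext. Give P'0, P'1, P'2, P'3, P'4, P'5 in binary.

In OFB with a reused IV, both messages share the same keystream S_i, so C_i ⊕ C'_i = P_i ⊕ P'_i and thus P'_i = P_i ⊕ C_i ⊕ C'_i.
P'0: 0b0100 ⊕ 0b0001 ⊕ 0b0010 = 0b0111.
P'1: 0b1111 ⊕ 0b1011 ⊕ 0b0010 = 0b0110.
P'2: 0b1010 ⊕ 0b1111 ⊕ 0b0000 = 0b0101.
P'3: 0b1110 ⊕ 0b1010 ⊕ 0b1000 = 0b1100.
P'4: 0b0110 ⊕ 0b0011 ⊕ 0b1111 = 0b1010.
P'5: 0b1100 ⊕ 0b1000 ⊕ 0b1110 = 0b1010.

P'0 = 0b0111, P'1 = 0b0110, P'2 = 0b0101, P'3 = 0b1100, P'4 = 0b1010, P'5 = 0b1010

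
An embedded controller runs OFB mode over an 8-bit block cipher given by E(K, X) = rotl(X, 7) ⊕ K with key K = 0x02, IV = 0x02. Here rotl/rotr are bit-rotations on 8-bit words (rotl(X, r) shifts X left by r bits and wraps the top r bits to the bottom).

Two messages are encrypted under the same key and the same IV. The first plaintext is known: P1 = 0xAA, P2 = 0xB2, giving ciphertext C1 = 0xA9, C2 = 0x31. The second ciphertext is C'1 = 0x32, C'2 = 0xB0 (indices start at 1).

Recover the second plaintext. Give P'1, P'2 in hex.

In OFB with a reused IV, both messages share the same keystream S_i, so C_i ⊕ C'_i = P_i ⊕ P'_i and thus P'_i = P_i ⊕ C_i ⊕ C'_i.
P'1: 0xAA ⊕ 0xA9 ⊕ 0x32 = 0x31.
P'2: 0xB2 ⊕ 0x31 ⊕ 0xB0 = 0x33.

P'1 = 0x31, P'2 = 0x33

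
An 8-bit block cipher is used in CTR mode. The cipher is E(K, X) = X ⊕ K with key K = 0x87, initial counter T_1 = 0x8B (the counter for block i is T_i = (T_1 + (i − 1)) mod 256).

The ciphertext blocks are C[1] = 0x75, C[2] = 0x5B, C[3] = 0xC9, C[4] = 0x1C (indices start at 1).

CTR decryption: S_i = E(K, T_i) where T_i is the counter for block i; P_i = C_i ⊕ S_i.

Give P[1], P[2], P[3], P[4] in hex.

P[1] = 0x79, P[2] = 0x50, P[3] = 0xC3, P[4] = 0x15

P[1]: T = 0x8B, S = E(K, T) = 0x0C; 0x75 ⊕ 0x0C = 0x79.
P[2]: T = 0x8C, S = E(K, T) = 0x0B; 0x5B ⊕ 0x0B = 0x50.
P[3]: T = 0x8D, S = E(K, T) = 0x0A; 0xC9 ⊕ 0x0A = 0xC3.
P[4]: T = 0x8E, S = E(K, T) = 0x09; 0x1C ⊕ 0x09 = 0x15.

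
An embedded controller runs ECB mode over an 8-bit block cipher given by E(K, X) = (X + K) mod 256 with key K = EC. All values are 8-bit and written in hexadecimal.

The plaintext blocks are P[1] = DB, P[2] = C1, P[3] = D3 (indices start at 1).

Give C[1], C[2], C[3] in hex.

ECB encryption: C_i = E(K, P_i).
C[1]: E(K, DB) = C7.
C[2]: E(K, C1) = AD.
C[3]: E(K, D3) = BF.

C[1] = C7, C[2] = AD, C[3] = BF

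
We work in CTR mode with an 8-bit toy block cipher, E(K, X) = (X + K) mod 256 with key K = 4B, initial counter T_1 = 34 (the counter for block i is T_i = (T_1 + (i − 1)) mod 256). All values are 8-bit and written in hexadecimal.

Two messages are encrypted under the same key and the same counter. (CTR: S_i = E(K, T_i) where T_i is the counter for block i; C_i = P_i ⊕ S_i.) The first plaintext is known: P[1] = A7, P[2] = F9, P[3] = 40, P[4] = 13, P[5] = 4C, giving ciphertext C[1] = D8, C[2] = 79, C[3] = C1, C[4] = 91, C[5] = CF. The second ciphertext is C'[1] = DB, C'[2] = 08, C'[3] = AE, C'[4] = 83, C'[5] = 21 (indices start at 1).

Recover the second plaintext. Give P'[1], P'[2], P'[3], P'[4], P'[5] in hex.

P'[1] = A4, P'[2] = 88, P'[3] = 2F, P'[4] = 01, P'[5] = A2

In CTR with a reused counter, both messages share the same keystream S_i, so C_i ⊕ C'_i = P_i ⊕ P'_i and thus P'_i = P_i ⊕ C_i ⊕ C'_i.
P'[1]: A7 ⊕ D8 ⊕ DB = A4.
P'[2]: F9 ⊕ 79 ⊕ 08 = 88.
P'[3]: 40 ⊕ C1 ⊕ AE = 2F.
P'[4]: 13 ⊕ 91 ⊕ 83 = 01.
P'[5]: 4C ⊕ CF ⊕ 21 = A2.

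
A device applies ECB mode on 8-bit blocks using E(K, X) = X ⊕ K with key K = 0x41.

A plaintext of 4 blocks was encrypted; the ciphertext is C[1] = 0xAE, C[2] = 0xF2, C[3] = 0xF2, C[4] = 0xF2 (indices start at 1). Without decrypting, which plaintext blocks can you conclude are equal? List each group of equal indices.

ECB encrypts each block independently with the same key, so equal ciphertext blocks imply equal plaintext blocks.
C[2] = C[3] = C[4] = 0xF2, so P[2] = P[3] = P[4].

P[2] = P[3] = P[4]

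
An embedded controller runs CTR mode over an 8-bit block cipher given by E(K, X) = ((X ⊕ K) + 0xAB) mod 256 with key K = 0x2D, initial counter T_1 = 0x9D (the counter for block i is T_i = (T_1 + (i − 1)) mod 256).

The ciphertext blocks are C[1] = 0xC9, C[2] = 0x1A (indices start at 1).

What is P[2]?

P[2] = 0x44

CTR decryption: S_i = E(K, T_i) where T_i is the counter for block i; P_i = C_i ⊕ S_i.
P[2]: T = 0x9E, S = E(K, T) = 0x5E; 0x1A ⊕ 0x5E = 0x44.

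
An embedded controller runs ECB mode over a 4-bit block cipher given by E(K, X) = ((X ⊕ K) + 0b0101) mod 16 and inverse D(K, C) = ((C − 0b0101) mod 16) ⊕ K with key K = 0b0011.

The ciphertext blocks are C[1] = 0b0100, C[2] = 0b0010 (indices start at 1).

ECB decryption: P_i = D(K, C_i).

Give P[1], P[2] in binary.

P[1] = 0b1100, P[2] = 0b1110

P[1]: D(K, 0b0100) = 0b1100.
P[2]: D(K, 0b0010) = 0b1110.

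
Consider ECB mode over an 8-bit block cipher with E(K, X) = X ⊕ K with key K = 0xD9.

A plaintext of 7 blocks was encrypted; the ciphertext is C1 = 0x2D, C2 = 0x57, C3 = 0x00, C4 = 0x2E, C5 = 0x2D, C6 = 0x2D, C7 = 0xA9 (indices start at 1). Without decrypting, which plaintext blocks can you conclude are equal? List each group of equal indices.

P1 = P5 = P6

ECB encrypts each block independently with the same key, so equal ciphertext blocks imply equal plaintext blocks.
C1 = C5 = C6 = 0x2D, so P1 = P5 = P6.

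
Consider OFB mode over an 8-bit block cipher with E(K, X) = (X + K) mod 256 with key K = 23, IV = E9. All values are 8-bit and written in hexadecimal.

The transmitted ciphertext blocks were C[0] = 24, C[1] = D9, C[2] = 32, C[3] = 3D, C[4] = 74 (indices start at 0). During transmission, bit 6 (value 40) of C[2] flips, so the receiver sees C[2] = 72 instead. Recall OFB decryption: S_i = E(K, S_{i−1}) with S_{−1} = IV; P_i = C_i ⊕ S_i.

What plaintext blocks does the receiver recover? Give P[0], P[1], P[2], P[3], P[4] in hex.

P[0] = 28, P[1] = F6, P[2] = 20, P[3] = 48, P[4] = EC

Only C[2] changed, to 72. In OFB, a change in C_i flips the same bit in P_i only; the keystream is unaffected. Decrypting the received ciphertext:
P[0]: S = E(K, E9) = 0C; 24 ⊕ 0C = 28.
P[1]: S = E(K, 0C) = 2F; D9 ⊕ 2F = F6.
P[2]: S = E(K, 2F) = 52; 72 ⊕ 52 = 20.
P[3]: S = E(K, 52) = 75; 3D ⊕ 75 = 48.
P[4]: S = E(K, 75) = 98; 74 ⊕ 98 = EC.
Blocks that differ from the original plaintext: P[2].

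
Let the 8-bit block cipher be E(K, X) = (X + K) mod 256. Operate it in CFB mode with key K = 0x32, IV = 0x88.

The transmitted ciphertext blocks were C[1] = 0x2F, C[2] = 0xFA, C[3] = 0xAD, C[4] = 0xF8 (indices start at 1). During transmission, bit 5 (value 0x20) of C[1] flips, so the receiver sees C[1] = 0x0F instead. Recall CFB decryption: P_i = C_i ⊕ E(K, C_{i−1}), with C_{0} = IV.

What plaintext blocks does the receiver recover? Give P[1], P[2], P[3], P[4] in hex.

P[1] = 0xB5, P[2] = 0xBB, P[3] = 0x81, P[4] = 0x27

Only C[1] changed, to 0x0F. In CFB, a change in C_i flips the same bit in P_i and garbles P_{i+1}. Decrypting the received ciphertext:
P[1]: E(K, 0x88) = 0xBA; 0x0F ⊕ 0xBA = 0xB5.
P[2]: E(K, 0x0F) = 0x41; 0xFA ⊕ 0x41 = 0xBB.
P[3]: E(K, 0xFA) = 0x2C; 0xAD ⊕ 0x2C = 0x81.
P[4]: E(K, 0xAD) = 0xDF; 0xF8 ⊕ 0xDF = 0x27.
Blocks that differ from the original plaintext: P[1], P[2].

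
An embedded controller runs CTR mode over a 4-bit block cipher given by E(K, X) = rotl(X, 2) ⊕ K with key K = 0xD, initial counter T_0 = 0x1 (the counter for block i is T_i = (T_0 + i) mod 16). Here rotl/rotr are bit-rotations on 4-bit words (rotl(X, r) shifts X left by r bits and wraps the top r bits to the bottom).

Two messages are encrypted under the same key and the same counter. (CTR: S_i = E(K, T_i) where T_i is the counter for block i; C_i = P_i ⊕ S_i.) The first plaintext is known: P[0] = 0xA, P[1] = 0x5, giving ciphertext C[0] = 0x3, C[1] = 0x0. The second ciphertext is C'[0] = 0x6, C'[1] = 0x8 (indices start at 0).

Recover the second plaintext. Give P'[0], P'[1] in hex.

In CTR with a reused counter, both messages share the same keystream S_i, so C_i ⊕ C'_i = P_i ⊕ P'_i and thus P'_i = P_i ⊕ C_i ⊕ C'_i.
P'[0]: 0xA ⊕ 0x3 ⊕ 0x6 = 0xF.
P'[1]: 0x5 ⊕ 0x0 ⊕ 0x8 = 0xD.

P'[0] = 0xF, P'[1] = 0xD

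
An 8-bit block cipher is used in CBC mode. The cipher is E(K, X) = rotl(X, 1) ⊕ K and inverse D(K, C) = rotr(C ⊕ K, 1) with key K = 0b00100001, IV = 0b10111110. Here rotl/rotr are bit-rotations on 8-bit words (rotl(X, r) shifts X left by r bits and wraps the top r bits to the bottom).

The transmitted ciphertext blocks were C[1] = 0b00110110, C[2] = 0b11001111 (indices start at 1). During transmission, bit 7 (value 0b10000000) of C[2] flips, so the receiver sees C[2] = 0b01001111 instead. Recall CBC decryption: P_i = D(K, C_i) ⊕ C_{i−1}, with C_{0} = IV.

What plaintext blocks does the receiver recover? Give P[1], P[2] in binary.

Only C[2] changed, to 0b01001111. In CBC, a change in C_i garbles P_i and flips the same bit in P_{i+1}. Decrypting the received ciphertext:
P[1]: D(K, 0b00110110) = 0b10001011; 0b10001011 ⊕ 0b10111110 = 0b00110101.
P[2]: D(K, 0b01001111) = 0b00110111; 0b00110111 ⊕ 0b00110110 = 0b00000001.
Blocks that differ from the original plaintext: P[2].

P[1] = 0b00110101, P[2] = 0b00000001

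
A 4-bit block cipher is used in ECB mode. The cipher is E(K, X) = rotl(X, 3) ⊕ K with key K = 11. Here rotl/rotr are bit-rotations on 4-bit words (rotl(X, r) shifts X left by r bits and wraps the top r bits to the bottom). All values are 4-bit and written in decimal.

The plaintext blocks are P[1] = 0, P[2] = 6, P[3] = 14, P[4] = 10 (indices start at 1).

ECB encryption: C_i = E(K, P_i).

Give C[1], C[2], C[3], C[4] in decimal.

C[1]: E(K, 0) = 11.
C[2]: E(K, 6) = 8.
C[3]: E(K, 14) = 12.
C[4]: E(K, 10) = 14.

C[1] = 11, C[2] = 8, C[3] = 12, C[4] = 14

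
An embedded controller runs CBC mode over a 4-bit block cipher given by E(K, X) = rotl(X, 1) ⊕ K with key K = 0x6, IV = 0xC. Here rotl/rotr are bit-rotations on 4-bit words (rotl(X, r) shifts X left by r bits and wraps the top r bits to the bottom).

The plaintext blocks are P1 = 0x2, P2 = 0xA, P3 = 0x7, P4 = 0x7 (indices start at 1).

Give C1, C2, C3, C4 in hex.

CBC encryption: C_i = E(K, P_i ⊕ C_{i−1}), with C_{0} = IV.
C1: P1 ⊕ 0xC = 0xE; E(K, 0xE) = 0xB.
C2: P2 ⊕ 0xB = 0x1; E(K, 0x1) = 0x4.
C3: P3 ⊕ 0x4 = 0x3; E(K, 0x3) = 0x0.
C4: P4 ⊕ 0x0 = 0x7; E(K, 0x7) = 0x8.

C1 = 0xB, C2 = 0x4, C3 = 0x0, C4 = 0x8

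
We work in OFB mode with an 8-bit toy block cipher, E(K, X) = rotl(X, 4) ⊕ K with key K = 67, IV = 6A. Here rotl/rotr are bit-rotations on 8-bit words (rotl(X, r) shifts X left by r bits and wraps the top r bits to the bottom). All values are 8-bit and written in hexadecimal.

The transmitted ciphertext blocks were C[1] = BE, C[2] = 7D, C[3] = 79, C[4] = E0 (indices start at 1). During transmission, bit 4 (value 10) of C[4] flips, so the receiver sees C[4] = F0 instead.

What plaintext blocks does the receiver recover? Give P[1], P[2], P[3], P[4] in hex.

OFB decryption: S_i = E(K, S_{i−1}) with S_{0} = IV; P_i = C_i ⊕ S_i.
Only C[4] changed, to F0. In OFB, a change in C_i flips the same bit in P_i only; the keystream is unaffected. Decrypting the received ciphertext:
P[1]: S = E(K, 6A) = C1; BE ⊕ C1 = 7F.
P[2]: S = E(K, C1) = 7B; 7D ⊕ 7B = 06.
P[3]: S = E(K, 7B) = D0; 79 ⊕ D0 = A9.
P[4]: S = E(K, D0) = 6A; F0 ⊕ 6A = 9A.
Blocks that differ from the original plaintext: P[4].

P[1] = 7F, P[2] = 06, P[3] = A9, P[4] = 9A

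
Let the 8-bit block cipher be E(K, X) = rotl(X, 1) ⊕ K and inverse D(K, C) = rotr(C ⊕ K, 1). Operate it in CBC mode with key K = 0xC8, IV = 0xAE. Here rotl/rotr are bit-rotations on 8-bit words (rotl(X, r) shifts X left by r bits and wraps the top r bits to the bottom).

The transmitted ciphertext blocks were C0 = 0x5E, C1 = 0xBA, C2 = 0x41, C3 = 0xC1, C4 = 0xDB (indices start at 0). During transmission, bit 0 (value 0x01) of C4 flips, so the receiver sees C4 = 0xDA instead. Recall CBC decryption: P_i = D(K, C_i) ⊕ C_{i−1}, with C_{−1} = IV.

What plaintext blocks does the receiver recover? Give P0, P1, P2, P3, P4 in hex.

P0 = 0xE5, P1 = 0x67, P2 = 0x7E, P3 = 0xC5, P4 = 0xC8

Only C4 changed, to 0xDA. In CBC, a change in C_i garbles P_i and flips the same bit in P_{i+1}. Decrypting the received ciphertext:
P0: D(K, 0x5E) = 0x4B; 0x4B ⊕ 0xAE = 0xE5.
P1: D(K, 0xBA) = 0x39; 0x39 ⊕ 0x5E = 0x67.
P2: D(K, 0x41) = 0xC4; 0xC4 ⊕ 0xBA = 0x7E.
P3: D(K, 0xC1) = 0x84; 0x84 ⊕ 0x41 = 0xC5.
P4: D(K, 0xDA) = 0x09; 0x09 ⊕ 0xC1 = 0xC8.
Blocks that differ from the original plaintext: P4.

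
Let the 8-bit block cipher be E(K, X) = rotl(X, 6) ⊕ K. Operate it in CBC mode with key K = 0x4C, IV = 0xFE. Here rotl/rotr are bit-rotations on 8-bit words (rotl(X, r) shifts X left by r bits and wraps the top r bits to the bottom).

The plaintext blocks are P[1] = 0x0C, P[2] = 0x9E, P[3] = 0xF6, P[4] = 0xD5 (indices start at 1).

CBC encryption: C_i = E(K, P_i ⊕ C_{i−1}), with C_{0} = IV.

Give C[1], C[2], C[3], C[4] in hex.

C[1]: P[1] ⊕ 0xFE = 0xF2; E(K, 0xF2) = 0xF0.
C[2]: P[2] ⊕ 0xF0 = 0x6E; E(K, 0x6E) = 0xD7.
C[3]: P[3] ⊕ 0xD7 = 0x21; E(K, 0x21) = 0x04.
C[4]: P[4] ⊕ 0x04 = 0xD1; E(K, 0xD1) = 0x38.

C[1] = 0xF0, C[2] = 0xD7, C[3] = 0x04, C[4] = 0x38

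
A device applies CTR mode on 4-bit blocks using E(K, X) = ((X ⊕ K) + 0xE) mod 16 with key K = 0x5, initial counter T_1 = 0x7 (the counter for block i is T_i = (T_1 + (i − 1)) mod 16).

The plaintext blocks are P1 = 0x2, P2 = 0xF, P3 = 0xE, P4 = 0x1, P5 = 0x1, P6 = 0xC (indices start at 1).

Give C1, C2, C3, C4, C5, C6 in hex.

C1 = 0x2, C2 = 0x4, C3 = 0x4, C4 = 0xC, C5 = 0xD, C6 = 0xB

CTR encryption: S_i = E(K, T_i) where T_i is the counter for block i; C_i = P_i ⊕ S_i.
C1: T = 0x7, S = E(K, T) = 0x0; 0x2 ⊕ 0x0 = 0x2.
C2: T = 0x8, S = E(K, T) = 0xB; 0xF ⊕ 0xB = 0x4.
C3: T = 0x9, S = E(K, T) = 0xA; 0xE ⊕ 0xA = 0x4.
C4: T = 0xA, S = E(K, T) = 0xD; 0x1 ⊕ 0xD = 0xC.
C5: T = 0xB, S = E(K, T) = 0xC; 0x1 ⊕ 0xC = 0xD.
C6: T = 0xC, S = E(K, T) = 0x7; 0xC ⊕ 0x7 = 0xB.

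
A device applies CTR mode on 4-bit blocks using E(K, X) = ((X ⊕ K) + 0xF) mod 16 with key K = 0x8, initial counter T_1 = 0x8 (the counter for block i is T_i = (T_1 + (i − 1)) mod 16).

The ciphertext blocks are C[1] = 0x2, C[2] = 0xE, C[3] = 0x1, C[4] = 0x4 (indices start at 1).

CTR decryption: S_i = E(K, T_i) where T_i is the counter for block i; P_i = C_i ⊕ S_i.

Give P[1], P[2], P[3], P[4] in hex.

P[1] = 0xD, P[2] = 0xE, P[3] = 0x0, P[4] = 0x6

P[1]: T = 0x8, S = E(K, T) = 0xF; 0x2 ⊕ 0xF = 0xD.
P[2]: T = 0x9, S = E(K, T) = 0x0; 0xE ⊕ 0x0 = 0xE.
P[3]: T = 0xA, S = E(K, T) = 0x1; 0x1 ⊕ 0x1 = 0x0.
P[4]: T = 0xB, S = E(K, T) = 0x2; 0x4 ⊕ 0x2 = 0x6.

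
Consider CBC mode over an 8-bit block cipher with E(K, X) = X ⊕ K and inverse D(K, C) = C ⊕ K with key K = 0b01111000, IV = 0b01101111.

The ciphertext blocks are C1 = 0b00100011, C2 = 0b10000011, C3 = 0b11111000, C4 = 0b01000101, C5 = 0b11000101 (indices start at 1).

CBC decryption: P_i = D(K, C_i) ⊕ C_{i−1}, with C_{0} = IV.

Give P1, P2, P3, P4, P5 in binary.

P1 = 0b00110100, P2 = 0b11011000, P3 = 0b00000011, P4 = 0b11000101, P5 = 0b11111000

P1: D(K, 0b00100011) = 0b01011011; 0b01011011 ⊕ 0b01101111 = 0b00110100.
P2: D(K, 0b10000011) = 0b11111011; 0b11111011 ⊕ 0b00100011 = 0b11011000.
P3: D(K, 0b11111000) = 0b10000000; 0b10000000 ⊕ 0b10000011 = 0b00000011.
P4: D(K, 0b01000101) = 0b00111101; 0b00111101 ⊕ 0b11111000 = 0b11000101.
P5: D(K, 0b11000101) = 0b10111101; 0b10111101 ⊕ 0b01000101 = 0b11111000.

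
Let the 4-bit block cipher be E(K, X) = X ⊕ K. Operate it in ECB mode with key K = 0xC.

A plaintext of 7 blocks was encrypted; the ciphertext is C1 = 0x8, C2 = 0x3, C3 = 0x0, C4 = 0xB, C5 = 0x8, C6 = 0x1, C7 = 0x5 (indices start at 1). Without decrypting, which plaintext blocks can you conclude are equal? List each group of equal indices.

P1 = P5

ECB encrypts each block independently with the same key, so equal ciphertext blocks imply equal plaintext blocks.
C1 = C5 = 0x8, so P1 = P5.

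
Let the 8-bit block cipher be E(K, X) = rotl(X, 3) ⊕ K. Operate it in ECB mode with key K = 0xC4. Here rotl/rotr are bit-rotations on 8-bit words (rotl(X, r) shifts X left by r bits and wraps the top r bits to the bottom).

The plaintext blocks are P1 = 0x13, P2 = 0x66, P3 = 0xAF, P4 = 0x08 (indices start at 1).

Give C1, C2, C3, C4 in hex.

ECB encryption: C_i = E(K, P_i).
C1: E(K, 0x13) = 0x5C.
C2: E(K, 0x66) = 0xF7.
C3: E(K, 0xAF) = 0xB9.
C4: E(K, 0x08) = 0x84.

C1 = 0x5C, C2 = 0xF7, C3 = 0xB9, C4 = 0x84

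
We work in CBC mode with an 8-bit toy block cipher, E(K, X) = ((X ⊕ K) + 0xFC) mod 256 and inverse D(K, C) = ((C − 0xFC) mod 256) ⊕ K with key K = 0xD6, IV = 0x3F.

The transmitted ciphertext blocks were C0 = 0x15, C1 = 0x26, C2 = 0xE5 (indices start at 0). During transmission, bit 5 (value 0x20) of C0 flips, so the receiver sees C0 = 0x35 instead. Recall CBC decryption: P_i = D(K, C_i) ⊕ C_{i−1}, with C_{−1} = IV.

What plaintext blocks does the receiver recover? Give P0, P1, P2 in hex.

Only C0 changed, to 0x35. In CBC, a change in C_i garbles P_i and flips the same bit in P_{i+1}. Decrypting the received ciphertext:
P0: D(K, 0x35) = 0xEF; 0xEF ⊕ 0x3F = 0xD0.
P1: D(K, 0x26) = 0xFC; 0xFC ⊕ 0x35 = 0xC9.
P2: D(K, 0xE5) = 0x3F; 0x3F ⊕ 0x26 = 0x19.
Blocks that differ from the original plaintext: P0, P1.

P0 = 0xD0, P1 = 0xC9, P2 = 0x19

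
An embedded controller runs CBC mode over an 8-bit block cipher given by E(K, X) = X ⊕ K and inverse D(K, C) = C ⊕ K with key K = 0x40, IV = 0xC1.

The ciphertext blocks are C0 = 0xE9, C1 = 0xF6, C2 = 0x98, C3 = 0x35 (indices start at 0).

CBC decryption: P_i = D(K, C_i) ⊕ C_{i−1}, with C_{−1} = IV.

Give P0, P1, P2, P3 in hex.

P0: D(K, 0xE9) = 0xA9; 0xA9 ⊕ 0xC1 = 0x68.
P1: D(K, 0xF6) = 0xB6; 0xB6 ⊕ 0xE9 = 0x5F.
P2: D(K, 0x98) = 0xD8; 0xD8 ⊕ 0xF6 = 0x2E.
P3: D(K, 0x35) = 0x75; 0x75 ⊕ 0x98 = 0xED.

P0 = 0x68, P1 = 0x5F, P2 = 0x2E, P3 = 0xED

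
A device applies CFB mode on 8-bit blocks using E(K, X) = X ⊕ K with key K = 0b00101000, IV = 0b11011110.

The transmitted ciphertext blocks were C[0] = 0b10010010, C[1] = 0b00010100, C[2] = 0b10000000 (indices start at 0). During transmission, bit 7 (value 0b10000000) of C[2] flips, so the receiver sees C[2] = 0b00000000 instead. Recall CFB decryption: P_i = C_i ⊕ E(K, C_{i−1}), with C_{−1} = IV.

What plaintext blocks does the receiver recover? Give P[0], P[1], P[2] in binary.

P[0] = 0b01100100, P[1] = 0b10101110, P[2] = 0b00111100

Only C[2] changed, to 0b00000000. In CFB, a change in C_i flips the same bit in P_i and garbles P_{i+1}. Decrypting the received ciphertext:
P[0]: E(K, 0b11011110) = 0b11110110; 0b10010010 ⊕ 0b11110110 = 0b01100100.
P[1]: E(K, 0b10010010) = 0b10111010; 0b00010100 ⊕ 0b10111010 = 0b10101110.
P[2]: E(K, 0b00010100) = 0b00111100; 0b00000000 ⊕ 0b00111100 = 0b00111100.
Blocks that differ from the original plaintext: P[2].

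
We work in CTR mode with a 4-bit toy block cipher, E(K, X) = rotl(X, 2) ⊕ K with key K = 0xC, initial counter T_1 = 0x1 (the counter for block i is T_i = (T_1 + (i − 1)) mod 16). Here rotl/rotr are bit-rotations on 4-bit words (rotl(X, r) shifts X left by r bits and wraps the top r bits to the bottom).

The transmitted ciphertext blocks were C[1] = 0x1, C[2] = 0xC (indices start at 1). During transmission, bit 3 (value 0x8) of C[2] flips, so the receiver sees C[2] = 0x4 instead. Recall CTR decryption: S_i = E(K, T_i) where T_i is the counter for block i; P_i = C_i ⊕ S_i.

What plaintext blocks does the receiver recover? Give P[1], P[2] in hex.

Only C[2] changed, to 0x4. In CTR, a change in C_i flips the same bit in P_i only; the keystream is unaffected. Decrypting the received ciphertext:
P[1]: T = 0x1, S = E(K, T) = 0x8; 0x1 ⊕ 0x8 = 0x9.
P[2]: T = 0x2, S = E(K, T) = 0x4; 0x4 ⊕ 0x4 = 0x0.
Blocks that differ from the original plaintext: P[2].

P[1] = 0x9, P[2] = 0x0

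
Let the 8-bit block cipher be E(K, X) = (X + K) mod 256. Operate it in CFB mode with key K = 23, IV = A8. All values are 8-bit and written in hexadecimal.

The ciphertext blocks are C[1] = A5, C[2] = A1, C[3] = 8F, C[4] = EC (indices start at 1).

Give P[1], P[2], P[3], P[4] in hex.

CFB decryption: P_i = C_i ⊕ E(K, C_{i−1}), with C_{0} = IV.
P[1]: E(K, A8) = CB; A5 ⊕ CB = 6E.
P[2]: E(K, A5) = C8; A1 ⊕ C8 = 69.
P[3]: E(K, A1) = C4; 8F ⊕ C4 = 4B.
P[4]: E(K, 8F) = B2; EC ⊕ B2 = 5E.

P[1] = 6E, P[2] = 69, P[3] = 4B, P[4] = 5E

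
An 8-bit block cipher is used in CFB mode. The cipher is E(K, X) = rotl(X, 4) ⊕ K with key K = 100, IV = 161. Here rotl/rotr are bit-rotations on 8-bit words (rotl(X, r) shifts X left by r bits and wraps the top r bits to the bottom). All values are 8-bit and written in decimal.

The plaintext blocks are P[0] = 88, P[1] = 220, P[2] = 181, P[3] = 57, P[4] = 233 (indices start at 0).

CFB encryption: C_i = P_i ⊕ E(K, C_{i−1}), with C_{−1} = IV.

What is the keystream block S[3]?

163

C[0]: E(K, 161) = 126; 88 ⊕ 126 = 38.
C[1]: E(K, 38) = 6; 220 ⊕ 6 = 218.
C[2]: E(K, 218) = 201; 181 ⊕ 201 = 124.
C[3]: E(K, 124) = 163; 57 ⊕ 163 = 154.
So S[3] = 163.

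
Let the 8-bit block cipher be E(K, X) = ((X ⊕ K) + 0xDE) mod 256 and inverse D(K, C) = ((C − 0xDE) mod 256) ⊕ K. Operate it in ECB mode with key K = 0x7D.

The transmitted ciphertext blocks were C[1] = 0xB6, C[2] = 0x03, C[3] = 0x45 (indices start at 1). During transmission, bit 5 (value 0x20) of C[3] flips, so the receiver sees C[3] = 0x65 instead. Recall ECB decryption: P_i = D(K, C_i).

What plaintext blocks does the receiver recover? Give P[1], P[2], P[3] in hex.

Only C[3] changed, to 0x65. In ECB, a change in C_i affects only P_i. Decrypting the received ciphertext:
P[1]: D(K, 0xB6) = 0xA5.
P[2]: D(K, 0x03) = 0x58.
P[3]: D(K, 0x65) = 0xFA.
Blocks that differ from the original plaintext: P[3].

P[1] = 0xA5, P[2] = 0x58, P[3] = 0xFA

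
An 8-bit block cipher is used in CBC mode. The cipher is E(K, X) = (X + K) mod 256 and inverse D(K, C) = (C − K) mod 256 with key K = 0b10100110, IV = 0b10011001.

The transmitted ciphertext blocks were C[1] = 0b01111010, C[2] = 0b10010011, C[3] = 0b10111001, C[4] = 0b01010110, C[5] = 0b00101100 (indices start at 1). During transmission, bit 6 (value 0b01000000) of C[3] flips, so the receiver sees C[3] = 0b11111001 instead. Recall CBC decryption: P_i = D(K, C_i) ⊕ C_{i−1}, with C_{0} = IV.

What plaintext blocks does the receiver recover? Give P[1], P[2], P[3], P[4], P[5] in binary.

Only C[3] changed, to 0b11111001. In CBC, a change in C_i garbles P_i and flips the same bit in P_{i+1}. Decrypting the received ciphertext:
P[1]: D(K, 0b01111010) = 0b11010100; 0b11010100 ⊕ 0b10011001 = 0b01001101.
P[2]: D(K, 0b10010011) = 0b11101101; 0b11101101 ⊕ 0b01111010 = 0b10010111.
P[3]: D(K, 0b11111001) = 0b01010011; 0b01010011 ⊕ 0b10010011 = 0b11000000.
P[4]: D(K, 0b01010110) = 0b10110000; 0b10110000 ⊕ 0b11111001 = 0b01001001.
P[5]: D(K, 0b00101100) = 0b10000110; 0b10000110 ⊕ 0b01010110 = 0b11010000.
Blocks that differ from the original plaintext: P[3], P[4].

P[1] = 0b01001101, P[2] = 0b10010111, P[3] = 0b11000000, P[4] = 0b01001001, P[5] = 0b11010000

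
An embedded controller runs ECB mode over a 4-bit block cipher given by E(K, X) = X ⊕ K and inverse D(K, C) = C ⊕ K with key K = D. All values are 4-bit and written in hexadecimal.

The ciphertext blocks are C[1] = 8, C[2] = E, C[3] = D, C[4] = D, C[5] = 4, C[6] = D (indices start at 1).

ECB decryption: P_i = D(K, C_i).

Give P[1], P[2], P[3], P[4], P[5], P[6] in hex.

P[1]: D(K, 8) = 5.
P[2]: D(K, E) = 3.
P[3]: D(K, D) = 0.
P[4]: D(K, D) = 0.
P[5]: D(K, 4) = 9.
P[6]: D(K, D) = 0.

P[1] = 5, P[2] = 3, P[3] = 0, P[4] = 0, P[5] = 9, P[6] = 0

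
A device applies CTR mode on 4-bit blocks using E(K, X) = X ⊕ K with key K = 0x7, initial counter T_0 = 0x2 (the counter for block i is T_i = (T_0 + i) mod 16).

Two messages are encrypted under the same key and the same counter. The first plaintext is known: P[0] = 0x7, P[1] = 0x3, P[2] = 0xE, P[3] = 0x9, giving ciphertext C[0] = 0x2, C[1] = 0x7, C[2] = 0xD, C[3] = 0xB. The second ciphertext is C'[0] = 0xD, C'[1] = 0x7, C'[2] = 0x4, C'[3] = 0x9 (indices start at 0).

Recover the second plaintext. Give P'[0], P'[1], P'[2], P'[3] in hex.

P'[0] = 0x8, P'[1] = 0x3, P'[2] = 0x7, P'[3] = 0xB

In CTR with a reused counter, both messages share the same keystream S_i, so C_i ⊕ C'_i = P_i ⊕ P'_i and thus P'_i = P_i ⊕ C_i ⊕ C'_i.
P'[0]: 0x7 ⊕ 0x2 ⊕ 0xD = 0x8.
P'[1]: 0x3 ⊕ 0x7 ⊕ 0x7 = 0x3.
P'[2]: 0xE ⊕ 0xD ⊕ 0x4 = 0x7.
P'[3]: 0x9 ⊕ 0xB ⊕ 0x9 = 0xB.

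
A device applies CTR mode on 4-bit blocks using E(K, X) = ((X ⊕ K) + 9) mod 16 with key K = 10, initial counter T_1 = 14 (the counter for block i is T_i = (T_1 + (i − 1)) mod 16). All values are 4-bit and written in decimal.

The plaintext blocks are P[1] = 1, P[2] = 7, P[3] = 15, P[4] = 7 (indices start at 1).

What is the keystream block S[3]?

3

CTR encryption: S_i = E(K, T_i) where T_i is the counter for block i; C_i = P_i ⊕ S_i.
C[1]: T = 14, S = E(K, T) = 13; 1 ⊕ 13 = 12.
C[2]: T = 15, S = E(K, T) = 14; 7 ⊕ 14 = 9.
C[3]: T = 0, S = E(K, T) = 3; 15 ⊕ 3 = 12.
So S[3] = 3.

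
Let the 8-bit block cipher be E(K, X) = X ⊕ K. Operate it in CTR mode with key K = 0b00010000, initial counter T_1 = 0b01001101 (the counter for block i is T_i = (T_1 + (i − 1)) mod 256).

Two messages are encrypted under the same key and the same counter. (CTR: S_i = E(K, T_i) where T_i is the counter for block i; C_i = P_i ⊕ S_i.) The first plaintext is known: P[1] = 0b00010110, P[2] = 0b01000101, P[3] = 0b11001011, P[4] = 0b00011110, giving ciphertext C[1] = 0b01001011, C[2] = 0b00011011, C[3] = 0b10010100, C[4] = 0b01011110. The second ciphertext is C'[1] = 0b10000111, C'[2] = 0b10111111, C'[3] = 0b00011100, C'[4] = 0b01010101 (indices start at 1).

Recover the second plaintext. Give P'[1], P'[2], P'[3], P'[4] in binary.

P'[1] = 0b11011010, P'[2] = 0b11100001, P'[3] = 0b01000011, P'[4] = 0b00010101

In CTR with a reused counter, both messages share the same keystream S_i, so C_i ⊕ C'_i = P_i ⊕ P'_i and thus P'_i = P_i ⊕ C_i ⊕ C'_i.
P'[1]: 0b00010110 ⊕ 0b01001011 ⊕ 0b10000111 = 0b11011010.
P'[2]: 0b01000101 ⊕ 0b00011011 ⊕ 0b10111111 = 0b11100001.
P'[3]: 0b11001011 ⊕ 0b10010100 ⊕ 0b00011100 = 0b01000011.
P'[4]: 0b00011110 ⊕ 0b01011110 ⊕ 0b01010101 = 0b00010101.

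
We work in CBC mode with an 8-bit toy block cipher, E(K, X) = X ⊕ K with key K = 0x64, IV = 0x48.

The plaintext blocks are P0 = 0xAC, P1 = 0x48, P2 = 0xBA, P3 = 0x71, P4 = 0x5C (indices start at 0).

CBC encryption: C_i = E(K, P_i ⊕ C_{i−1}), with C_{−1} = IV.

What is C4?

C0: P0 ⊕ 0x48 = 0xE4; E(K, 0xE4) = 0x80.
C1: P1 ⊕ 0x80 = 0xC8; E(K, 0xC8) = 0xAC.
C2: P2 ⊕ 0xAC = 0x16; E(K, 0x16) = 0x72.
C3: P3 ⊕ 0x72 = 0x03; E(K, 0x03) = 0x67.
C4: P4 ⊕ 0x67 = 0x3B; E(K, 0x3B) = 0x5F.

C4 = 0x5F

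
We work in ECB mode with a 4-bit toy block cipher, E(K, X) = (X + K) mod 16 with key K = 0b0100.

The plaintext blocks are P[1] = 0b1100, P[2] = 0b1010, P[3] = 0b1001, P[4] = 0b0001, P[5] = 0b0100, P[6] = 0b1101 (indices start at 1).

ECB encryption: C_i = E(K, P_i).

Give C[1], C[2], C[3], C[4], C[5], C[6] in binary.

C[1] = 0b0000, C[2] = 0b1110, C[3] = 0b1101, C[4] = 0b0101, C[5] = 0b1000, C[6] = 0b0001

C[1]: E(K, 0b1100) = 0b0000.
C[2]: E(K, 0b1010) = 0b1110.
C[3]: E(K, 0b1001) = 0b1101.
C[4]: E(K, 0b0001) = 0b0101.
C[5]: E(K, 0b0100) = 0b1000.
C[6]: E(K, 0b1101) = 0b0001.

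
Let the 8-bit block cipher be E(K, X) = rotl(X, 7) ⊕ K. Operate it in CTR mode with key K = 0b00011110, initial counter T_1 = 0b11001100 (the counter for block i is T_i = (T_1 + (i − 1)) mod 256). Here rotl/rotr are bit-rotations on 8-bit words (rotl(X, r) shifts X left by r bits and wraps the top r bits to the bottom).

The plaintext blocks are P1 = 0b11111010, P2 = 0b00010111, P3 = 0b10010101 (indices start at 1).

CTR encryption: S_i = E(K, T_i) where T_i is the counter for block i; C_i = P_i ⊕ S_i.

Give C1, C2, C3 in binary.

C1: T = 0b11001100, S = E(K, T) = 0b01111000; 0b11111010 ⊕ 0b01111000 = 0b10000010.
C2: T = 0b11001101, S = E(K, T) = 0b11111000; 0b00010111 ⊕ 0b11111000 = 0b11101111.
C3: T = 0b11001110, S = E(K, T) = 0b01111001; 0b10010101 ⊕ 0b01111001 = 0b11101100.

C1 = 0b10000010, C2 = 0b11101111, C3 = 0b11101100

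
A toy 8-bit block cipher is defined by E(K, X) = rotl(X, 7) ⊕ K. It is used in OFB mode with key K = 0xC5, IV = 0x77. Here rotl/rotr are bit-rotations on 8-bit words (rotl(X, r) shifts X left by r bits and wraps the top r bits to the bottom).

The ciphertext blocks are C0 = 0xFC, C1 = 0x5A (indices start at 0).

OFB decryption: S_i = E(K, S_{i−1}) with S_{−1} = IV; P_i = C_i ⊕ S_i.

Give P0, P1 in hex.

P0 = 0x82, P1 = 0xA0

P0: S = E(K, 0x77) = 0x7E; 0xFC ⊕ 0x7E = 0x82.
P1: S = E(K, 0x7E) = 0xFA; 0x5A ⊕ 0xFA = 0xA0.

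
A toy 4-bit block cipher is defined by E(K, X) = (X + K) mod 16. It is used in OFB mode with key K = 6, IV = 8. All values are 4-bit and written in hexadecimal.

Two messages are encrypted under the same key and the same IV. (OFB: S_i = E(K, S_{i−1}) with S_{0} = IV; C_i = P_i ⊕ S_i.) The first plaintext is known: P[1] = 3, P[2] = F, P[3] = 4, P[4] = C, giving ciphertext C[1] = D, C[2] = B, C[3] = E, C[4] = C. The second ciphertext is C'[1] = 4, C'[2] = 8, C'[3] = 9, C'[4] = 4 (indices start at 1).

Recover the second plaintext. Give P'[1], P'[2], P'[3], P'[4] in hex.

P'[1] = A, P'[2] = C, P'[3] = 3, P'[4] = 4

In OFB with a reused IV, both messages share the same keystream S_i, so C_i ⊕ C'_i = P_i ⊕ P'_i and thus P'_i = P_i ⊕ C_i ⊕ C'_i.
P'[1]: 3 ⊕ D ⊕ 4 = A.
P'[2]: F ⊕ B ⊕ 8 = C.
P'[3]: 4 ⊕ E ⊕ 9 = 3.
P'[4]: C ⊕ C ⊕ 4 = 4.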